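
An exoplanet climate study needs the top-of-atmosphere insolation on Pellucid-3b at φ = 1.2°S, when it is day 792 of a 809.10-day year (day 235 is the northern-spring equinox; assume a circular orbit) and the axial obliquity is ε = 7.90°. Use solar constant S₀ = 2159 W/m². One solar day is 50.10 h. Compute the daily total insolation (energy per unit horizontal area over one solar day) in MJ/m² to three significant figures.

Solar longitude: λ_s = 360° × (792 − 235)/809.10 = 247.831°.
sin δ = sin 7.90° × sin 247.831° = -0.12728, so δ = -7.313°.
cos H₀ = −tan(-1.2°) tan(-7.313°) = -0.0027, H₀ = 1.5735 rad.
Bracket: H₀ sin φ sin δ + cos φ cos δ sin H₀ = 1.5735×-0.02094×-0.12728 + 0.99978×0.99187×1.00000 = 0.004194 + 0.991652 = 0.995846.
Q̄ = (S₀/π) × [bracket] = (2159/π) × 0.995846 = 684.38 W/m².
Daily total = Q̄ × 50.10 h × 3600 s/h = 684.38 × 50.10 × 3600 / 10⁶ = 123.4 MJ/m².

123 MJ/m²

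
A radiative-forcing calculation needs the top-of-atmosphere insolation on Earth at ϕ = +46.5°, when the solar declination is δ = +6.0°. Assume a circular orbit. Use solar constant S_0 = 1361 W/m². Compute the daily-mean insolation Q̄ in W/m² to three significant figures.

cos h₀ = −tan(+46.5°) tan(+6.000°) = -0.1108, h₀ = 1.6818 rad.
Bracket: h₀ sin ϕ sin δ + cos ϕ cos δ sin h₀ = 1.6818×0.72537×0.10453 + 0.68835×0.99452×0.99385 = 0.127519 + 0.680368 = 0.807887.
Q̄ = (S_0/π) × [bracket] = (1361/π) × 0.807887 = 350.0 W/m².

Q̄ ≈ 350 W/m²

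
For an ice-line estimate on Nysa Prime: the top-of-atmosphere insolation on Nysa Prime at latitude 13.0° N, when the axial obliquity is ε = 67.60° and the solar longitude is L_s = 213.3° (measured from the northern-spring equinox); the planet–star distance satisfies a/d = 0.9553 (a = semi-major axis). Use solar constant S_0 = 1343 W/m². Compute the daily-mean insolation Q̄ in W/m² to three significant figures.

Solar declination: sin δ = sin ε · sin L_s = sin 67.60° × sin 213.3° = -0.50760, so δ = -30.504°.
cos h₀ = −tan(+13.0°) tan(-30.504°) = 0.1360, h₀ = 1.4344 rad.
Bracket: h₀ sin ϕ sin δ + cos ϕ cos δ sin h₀ = 1.4344×0.22495×-0.50760 + 0.97437×0.86159×0.99071 = -0.163786 + 0.831708 = 0.667922.
Inverse-square distance factor (a/d)² = 0.9553² = 0.912598.
Q̄ = (S_0/π) × 0.912598 × [bracket] = (1343/π) × 0.912598 × 0.667922 = 260.6 W/m².

Q̄ ≈ 261 W/m²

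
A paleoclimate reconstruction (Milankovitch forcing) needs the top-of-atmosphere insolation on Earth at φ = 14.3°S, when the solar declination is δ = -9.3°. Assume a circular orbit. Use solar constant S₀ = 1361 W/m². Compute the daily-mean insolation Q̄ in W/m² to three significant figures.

cos H₀ = −tan(-14.3°) tan(-9.300°) = -0.0417, H₀ = 1.6125 rad.
Bracket: H₀ sin φ sin δ + cos φ cos δ sin H₀ = 1.6125×-0.24700×-0.16160 + 0.96902×0.98686×0.99913 = 0.064363 + 0.955455 = 1.019818.
Q̄ = (S₀/π) × [bracket] = (1361/π) × 1.019818 = 441.8 W/m².

Q̄ ≈ 442 W/m²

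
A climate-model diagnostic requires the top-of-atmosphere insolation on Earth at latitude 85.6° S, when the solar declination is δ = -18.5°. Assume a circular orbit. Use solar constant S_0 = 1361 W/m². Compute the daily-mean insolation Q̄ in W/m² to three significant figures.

cos h₀ = −tan(-85.6°) tan(-18.500°) = -4.3485 ≤ −1 ⇒ polar day, h₀ = π.
Bracket: h₀ sin ϕ sin δ + cos ϕ cos δ sin h₀ = 3.1416×-0.99705×-0.31730 + 0.07672×0.94832×0.00000 = 0.993889 + 0.000000 = 0.993889.
Q̄ = (S_0/π) × [bracket] = (1361/π) × 0.993889 = 430.6 W/m².

Q̄ ≈ 431 W/m²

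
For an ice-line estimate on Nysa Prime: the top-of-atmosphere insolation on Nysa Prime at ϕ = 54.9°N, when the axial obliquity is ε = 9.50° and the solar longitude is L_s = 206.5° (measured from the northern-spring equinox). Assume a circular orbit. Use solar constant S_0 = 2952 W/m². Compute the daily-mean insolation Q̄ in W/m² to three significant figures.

Q̄ ≈ 453 W/m²

Solar declination: sin δ = sin ε · sin L_s = sin 9.50° × sin 206.5° = -0.07364, so δ = -4.223°.
cos h₀ = −tan(+54.9°) tan(-4.223°) = 0.1051, h₀ = 1.4655 rad.
Bracket: h₀ sin ϕ sin δ + cos ϕ cos δ sin h₀ = 1.4655×0.81815×-0.07364 + 0.57501×0.99728×0.99446 = -0.088294 + 0.570269 = 0.481975.
Q̄ = (S_0/π) × [bracket] = (2952/π) × 0.481975 = 452.9 W/m².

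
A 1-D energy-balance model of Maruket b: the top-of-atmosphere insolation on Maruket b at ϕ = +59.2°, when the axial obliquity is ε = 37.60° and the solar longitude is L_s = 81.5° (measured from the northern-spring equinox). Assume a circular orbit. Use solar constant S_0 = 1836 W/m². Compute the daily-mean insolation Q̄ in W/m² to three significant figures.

Solar declination: sin δ = sin ε · sin L_s = sin 37.60° × sin 81.5° = 0.60344, so δ = +37.117°.
cos h₀ = −tan(+59.2°) tan(+37.117°) = -1.2695 ≤ −1 ⇒ polar day, h₀ = π.
Bracket: h₀ sin ϕ sin δ + cos ϕ cos δ sin h₀ = 3.1416×0.85896×0.60344 + 0.51204×0.79741×0.00000 = 1.628388 + 0.000000 = 1.628388.
Q̄ = (S_0/π) × [bracket] = (1836/π) × 1.628388 = 951.7 W/m².

Q̄ ≈ 952 W/m²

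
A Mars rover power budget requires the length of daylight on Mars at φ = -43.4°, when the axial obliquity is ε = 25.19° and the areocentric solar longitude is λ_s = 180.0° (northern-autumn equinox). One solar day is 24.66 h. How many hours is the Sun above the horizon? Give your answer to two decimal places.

12.33 h

sin δ = sin 25.19° × sin 180.0° = 0.00000, so δ = +0.000°.
cos H₀ = −tan φ · tan δ = −tan(-43.4°) × tan(+0.000°) = 0.0000, so H₀ = 1.5708 rad = 90.00°.
Daylight = 2H₀/(2π) × 24.66 h = (1.5708/π) × 24.66 = 12.33 h.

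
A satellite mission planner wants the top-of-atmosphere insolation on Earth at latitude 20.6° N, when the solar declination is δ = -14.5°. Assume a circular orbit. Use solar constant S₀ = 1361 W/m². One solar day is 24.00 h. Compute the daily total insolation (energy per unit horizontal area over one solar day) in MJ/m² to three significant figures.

cos H₀ = −tan(+20.6°) tan(-14.500°) = 0.0972, H₀ = 1.4734 rad.
Bracket: H₀ sin φ sin δ + cos φ cos δ sin H₀ = 1.4734×0.35184×-0.25038 + 0.93606×0.96815×0.99526 = -0.129797 + 0.901951 = 0.772154.
Q̄ = (S₀/π) × [bracket] = (1361/π) × 0.772154 = 334.51 W/m².
Daily total = Q̄ × 24.00 h × 3600 s/h = 334.51 × 24.00 × 3600 / 10⁶ = 28.90 MJ/m².

28.9 MJ/m²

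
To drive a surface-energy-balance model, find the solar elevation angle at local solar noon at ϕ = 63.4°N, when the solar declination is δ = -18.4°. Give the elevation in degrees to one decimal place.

At local noon the hour angle is zero, so the zenith angle equals |ϕ − δ| = |+63.4° − (-18.400°)| = 81.800°.
Elevation = 90° − 81.800° = 8.2°.

8.2°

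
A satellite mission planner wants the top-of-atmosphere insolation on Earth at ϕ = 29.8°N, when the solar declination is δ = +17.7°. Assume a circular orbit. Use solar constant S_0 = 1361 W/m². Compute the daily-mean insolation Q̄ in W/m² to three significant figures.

cos h₀ = −tan(+29.8°) tan(+17.700°) = -0.1828, h₀ = 1.7546 rad.
Bracket: h₀ sin ϕ sin δ + cos ϕ cos δ sin h₀ = 1.7546×0.49697×0.30403 + 0.86777×0.95266×0.98316 = 0.265109 + 0.812768 = 1.077877.
Q̄ = (S_0/π) × [bracket] = (1361/π) × 1.077877 = 467.0 W/m².

Q̄ ≈ 467 W/m²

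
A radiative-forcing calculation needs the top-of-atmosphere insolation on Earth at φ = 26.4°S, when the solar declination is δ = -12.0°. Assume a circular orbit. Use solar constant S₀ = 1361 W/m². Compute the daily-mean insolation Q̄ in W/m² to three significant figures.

Q̄ ≈ 445 W/m²

cos H₀ = −tan(-26.4°) tan(-12.000°) = -0.1055, H₀ = 1.6765 rad.
Bracket: H₀ sin φ sin δ + cos φ cos δ sin H₀ = 1.6765×-0.44464×-0.20791 + 0.89571×0.97815×0.99442 = 0.154984 + 0.871250 = 1.026234.
Q̄ = (S₀/π) × [bracket] = (1361/π) × 1.026234 = 444.6 W/m².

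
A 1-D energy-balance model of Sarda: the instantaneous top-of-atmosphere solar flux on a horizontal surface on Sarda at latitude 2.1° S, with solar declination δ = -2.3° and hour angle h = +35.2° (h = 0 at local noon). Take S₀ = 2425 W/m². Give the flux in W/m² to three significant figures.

cos θ_z = sin φ sin δ + cos φ cos δ cos h = 0.001471 + 0.815938 = 0.817409.
Flux = S₀ · cos θ_z = 2425 × 0.817409 = 1982 W/m².

1.98e+03 W/m²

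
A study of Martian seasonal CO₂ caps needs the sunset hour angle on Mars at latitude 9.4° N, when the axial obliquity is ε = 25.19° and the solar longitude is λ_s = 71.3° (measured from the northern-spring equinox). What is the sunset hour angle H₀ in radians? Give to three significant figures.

Solar declination: sin δ = sin ε · sin λ_s = sin 25.19° × sin 71.3° = 0.40315, so δ = +23.775°.
cos H₀ = −tan φ · tan δ = −tan(+9.4°) × tan(+23.775°) = -0.0729, so H₀ = 1.6438 rad = 94.18°.

H₀ = 1.64 rad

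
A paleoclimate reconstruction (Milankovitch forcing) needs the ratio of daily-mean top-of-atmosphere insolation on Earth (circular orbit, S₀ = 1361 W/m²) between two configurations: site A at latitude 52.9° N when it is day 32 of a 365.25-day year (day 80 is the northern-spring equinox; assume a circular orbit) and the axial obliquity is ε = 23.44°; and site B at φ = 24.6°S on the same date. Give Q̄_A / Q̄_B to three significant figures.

— Configuration A (φ=+52.9°):
Solar longitude: λ_s = 360° × (32 − 80)/365.25 = -47.310°, i.e. -47.310° + 360° = 312.690°.
sin δ = sin 23.44° × sin 312.690° = -0.29239, so δ = -17.001°.
cos H₀ = −tan(+52.9°) tan(-17.001°) = 0.4043, H₀ = 1.1546 rad.
Bracket: H₀ sin φ sin δ + cos φ cos δ sin H₀ = 1.1546×0.79758×-0.29239 + 0.60321×0.95630×0.91464 = -0.269258 + 0.527610 = 0.258352.
Q̄ = (S₀/π) × [bracket] = (1361/π) × 0.258352 = 111.92 W/m².
— Configuration B (φ=-24.6°):
cos H₀ = −tan(-24.6°) tan(-17.001°) = -0.1400, H₀ = 1.7112 rad.
Bracket: H₀ sin φ sin δ + cos φ cos δ sin H₀ = 1.7112×-0.41628×-0.29239 + 0.90924×0.95630×0.99015 = 0.208281 + 0.860942 = 1.069223.
Q̄ = (S₀/π) × [bracket] = (1361/π) × 1.069223 = 463.21 W/m².
Ratio Q̄_A / Q̄_B = 111.92 / 463.21 = 0.2416.

Q̄_A / Q̄_B ≈ 0.242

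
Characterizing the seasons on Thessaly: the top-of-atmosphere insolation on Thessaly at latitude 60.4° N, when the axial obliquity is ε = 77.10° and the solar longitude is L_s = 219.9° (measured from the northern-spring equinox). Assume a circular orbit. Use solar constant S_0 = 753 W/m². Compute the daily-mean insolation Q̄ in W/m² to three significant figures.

Q̄ ≈ 0.00 W/m²

Solar declination: sin δ = sin ε · sin L_s = sin 77.10° × sin 219.9° = -0.62526, so δ = -38.701°.
cos h₀ = −tan(+60.4°) tan(-38.701°) = 1.4103 ≥ 1 ⇒ polar night, h₀ = 0 and Q̄ = 0.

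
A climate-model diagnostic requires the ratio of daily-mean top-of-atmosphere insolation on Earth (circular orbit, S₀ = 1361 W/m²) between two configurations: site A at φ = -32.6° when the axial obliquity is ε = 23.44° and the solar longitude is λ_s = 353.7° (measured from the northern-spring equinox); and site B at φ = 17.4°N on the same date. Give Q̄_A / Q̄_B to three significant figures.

— Configuration A (φ=-32.6°):
Solar declination: sin δ = sin ε · sin λ_s = sin 23.44° × sin 353.7° = -0.04365, so δ = -2.502°.
cos H₀ = −tan(-32.6°) tan(-2.502°) = -0.0279, H₀ = 1.5987 rad.
Bracket: H₀ sin φ sin δ + cos φ cos δ sin H₀ = 1.5987×-0.53877×-0.04365 + 0.84245×0.99905×0.99961 = 0.037597 + 0.841321 = 0.878918.
Q̄ = (S₀/π) × [bracket] = (1361/π) × 0.878918 = 380.76 W/m².
— Configuration B (φ=+17.4°):
cos H₀ = −tan(+17.4°) tan(-2.502°) = 0.0137, H₀ = 1.5571 rad.
Bracket: H₀ sin φ sin δ + cos φ cos δ sin H₀ = 1.5571×0.29904×-0.04365 + 0.95424×0.99905×0.99991 = -0.020325 + 0.953248 = 0.932923.
Q̄ = (S₀/π) × [bracket] = (1361/π) × 0.932923 = 404.16 W/m².
Ratio Q̄_A / Q̄_B = 380.76 / 404.16 = 0.9421.

Q̄_A / Q̄_B ≈ 0.942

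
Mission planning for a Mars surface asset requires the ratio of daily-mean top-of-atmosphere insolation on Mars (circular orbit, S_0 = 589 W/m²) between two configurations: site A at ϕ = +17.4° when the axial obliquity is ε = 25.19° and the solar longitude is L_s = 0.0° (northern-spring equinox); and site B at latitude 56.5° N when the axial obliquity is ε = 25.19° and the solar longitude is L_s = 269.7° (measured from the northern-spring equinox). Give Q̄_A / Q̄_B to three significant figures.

— Configuration A (ϕ=+17.4°):
Solar declination: sin δ = sin ε · sin L_s = sin 25.19° × sin 0.0° = 0.00000, so δ = +0.000°.
cos h₀ = −tan(+17.4°) tan(+0.000°) = -0.0000, h₀ = 1.5708 rad.
Bracket: h₀ sin ϕ sin δ + cos ϕ cos δ sin h₀ = 1.5708×0.29904×0.00000 + 0.95424×1.00000×1.00000 = 0.000000 + 0.954240 = 0.954240.
Q̄ = (S_0/π) × [bracket] = (589/π) × 0.954240 = 178.91 W/m².
— Configuration B (ϕ=+56.5°):
Solar declination: sin δ = sin ε · sin L_s = sin 25.19° × sin 269.7° = -0.42562, so δ = -25.190°.
cos h₀ = −tan(+56.5°) tan(-25.190°) = 0.7106, h₀ = 0.7804 rad.
Bracket: h₀ sin ϕ sin δ + cos ϕ cos δ sin h₀ = 0.7804×0.83389×-0.42562 + 0.55194×0.90490×0.70358 = -0.276980 + 0.351403 = 0.074423.
Q̄ = (S_0/π) × [bracket] = (589/π) × 0.074423 = 13.953 W/m².
Ratio Q̄_A / Q̄_B = 178.91 / 13.953 = 12.82.

Q̄_A / Q̄_B ≈ 12.8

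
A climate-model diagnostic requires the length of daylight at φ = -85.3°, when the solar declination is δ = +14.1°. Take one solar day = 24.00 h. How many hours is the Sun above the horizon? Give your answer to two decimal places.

cos H₀ = −tan φ · tan δ = 3.0552 ≥ 1, so the Sun never rises (polar night) and H₀ = 0.
Daylight = 2H₀/(2π) × 24.00 h = (0.0000/π) × 24.00 = 0.00 h.

0.00 h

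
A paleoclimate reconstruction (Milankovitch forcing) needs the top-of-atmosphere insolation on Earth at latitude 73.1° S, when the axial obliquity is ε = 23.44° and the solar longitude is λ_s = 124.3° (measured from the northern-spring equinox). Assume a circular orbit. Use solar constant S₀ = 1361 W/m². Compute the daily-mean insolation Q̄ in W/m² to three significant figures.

Q̄ ≈ 0.00 W/m²

Solar declination: sin δ = sin ε · sin λ_s = sin 23.44° × sin 124.3° = 0.32861, so δ = +19.185°.
cos H₀ = −tan(-73.1°) tan(+19.185°) = 1.1452 ≥ 1 ⇒ polar night, H₀ = 0 and Q̄ = 0.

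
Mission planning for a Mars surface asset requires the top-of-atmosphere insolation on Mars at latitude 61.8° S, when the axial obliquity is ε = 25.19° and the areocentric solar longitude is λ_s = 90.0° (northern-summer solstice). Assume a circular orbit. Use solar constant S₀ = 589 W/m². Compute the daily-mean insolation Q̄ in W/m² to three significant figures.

Q̄ ≈ 3.27 W/m²

sin δ = sin 25.19° × sin 90.0° = 0.42562, so δ = +25.190°.
cos H₀ = −tan(-61.8°) tan(+25.190°) = 0.8772, H₀ = 0.5008 rad.
Bracket: H₀ sin φ sin δ + cos φ cos δ sin H₀ = 0.5008×-0.88130×0.42562 + 0.47255×0.90490×0.48012 = -0.187850 + 0.205304 = 0.017454.
Q̄ = (S₀/π) × [bracket] = (589/π) × 0.017454 = 3.272 W/m².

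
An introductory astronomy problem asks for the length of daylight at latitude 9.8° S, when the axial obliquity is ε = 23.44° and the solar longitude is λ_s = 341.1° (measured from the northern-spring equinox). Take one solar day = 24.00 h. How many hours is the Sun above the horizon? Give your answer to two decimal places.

Solar declination: sin δ = sin ε · sin λ_s = sin 23.44° × sin 341.1° = -0.12885, so δ = -7.403°.
cos H₀ = −tan φ · tan δ = −tan(-9.8°) × tan(-7.403°) = -0.0224, so H₀ = 1.5932 rad = 91.29°.
Daylight = 2H₀/(2π) × 24.00 h = (1.5932/π) × 24.00 = 12.17 h.

12.17 h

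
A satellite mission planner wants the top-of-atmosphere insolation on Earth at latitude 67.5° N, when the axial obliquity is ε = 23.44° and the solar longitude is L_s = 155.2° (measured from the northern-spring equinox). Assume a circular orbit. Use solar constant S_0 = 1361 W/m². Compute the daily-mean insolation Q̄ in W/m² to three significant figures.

Q̄ ≈ 282 W/m²

Solar declination: sin δ = sin ε · sin L_s = sin 23.44° × sin 155.2° = 0.16685, so δ = +9.605°.
cos h₀ = −tan(+67.5°) tan(+9.605°) = -0.4085, h₀ = 1.9917 rad.
Bracket: h₀ sin ϕ sin δ + cos ϕ cos δ sin h₀ = 1.9917×0.92388×0.16685 + 0.38268×0.98598×0.91274 = 0.307019 + 0.344390 = 0.651409.
Q̄ = (S_0/π) × [bracket] = (1361/π) × 0.651409 = 282.2 W/m².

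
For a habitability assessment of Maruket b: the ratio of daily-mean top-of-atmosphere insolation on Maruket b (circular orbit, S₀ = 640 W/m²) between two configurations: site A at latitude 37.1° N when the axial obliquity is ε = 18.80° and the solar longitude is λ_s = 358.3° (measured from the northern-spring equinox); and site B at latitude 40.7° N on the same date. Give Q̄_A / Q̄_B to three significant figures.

Q̄_A / Q̄_B ≈ 1.05

— Configuration A (φ=+37.1°):
Solar declination: sin δ = sin ε · sin λ_s = sin 18.80° × sin 358.3° = -0.00956, so δ = -0.548°.
cos H₀ = −tan(+37.1°) tan(-0.548°) = 0.0072, H₀ = 1.5636 rad.
Bracket: H₀ sin φ sin δ + cos φ cos δ sin H₀ = 1.5636×0.60321×-0.00956 + 0.79758×0.99995×0.99997 = -0.009017 + 0.797516 = 0.788499.
Q̄ = (S₀/π) × [bracket] = (640/π) × 0.788499 = 160.63 W/m².
— Configuration B (φ=+40.7°):
cos H₀ = −tan(+40.7°) tan(-0.548°) = 0.0082, H₀ = 1.5626 rad.
Bracket: H₀ sin φ sin δ + cos φ cos δ sin H₀ = 1.5626×0.65210×-0.00956 + 0.75813×0.99995×0.99997 = -0.009741 + 0.758069 = 0.748328.
Q̄ = (S₀/π) × [bracket] = (640/π) × 0.748328 = 152.45 W/m².
Ratio Q̄_A / Q̄_B = 160.63 / 152.45 = 1.054.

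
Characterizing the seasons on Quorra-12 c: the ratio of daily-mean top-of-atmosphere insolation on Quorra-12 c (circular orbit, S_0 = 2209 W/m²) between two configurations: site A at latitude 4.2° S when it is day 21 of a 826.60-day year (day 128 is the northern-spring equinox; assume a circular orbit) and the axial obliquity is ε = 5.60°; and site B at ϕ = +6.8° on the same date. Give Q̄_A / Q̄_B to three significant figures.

— Configuration A (ϕ=-4.2°):
Solar longitude: L_s = 360° × (21 − 128)/826.60 = -46.601°, i.e. -46.601° + 360° = 313.399°.
sin δ = sin 5.60° × sin 313.399° = -0.07090, so δ = -4.066°.
cos h₀ = −tan(-4.2°) tan(-4.066°) = -0.0052, h₀ = 1.5760 rad.
Bracket: h₀ sin ϕ sin δ + cos ϕ cos δ sin h₀ = 1.5760×-0.07324×-0.07090 + 0.99731×0.99748×0.99999 = 0.008184 + 0.994787 = 1.002971.
Q̄ = (S_0/π) × [bracket] = (2209/π) × 1.002971 = 705.24 W/m².
— Configuration B (ϕ=+6.8°):
cos h₀ = −tan(+6.8°) tan(-4.066°) = 0.0085, h₀ = 1.5623 rad.
Bracket: h₀ sin ϕ sin δ + cos ϕ cos δ sin h₀ = 1.5623×0.11840×-0.07090 + 0.99297×0.99748×0.99996 = -0.013115 + 0.990428 = 0.977313.
Q̄ = (S_0/π) × [bracket] = (2209/π) × 0.977313 = 687.19 W/m².
Ratio Q̄_A / Q̄_B = 705.24 / 687.19 = 1.026.

Q̄_A / Q̄_B ≈ 1.03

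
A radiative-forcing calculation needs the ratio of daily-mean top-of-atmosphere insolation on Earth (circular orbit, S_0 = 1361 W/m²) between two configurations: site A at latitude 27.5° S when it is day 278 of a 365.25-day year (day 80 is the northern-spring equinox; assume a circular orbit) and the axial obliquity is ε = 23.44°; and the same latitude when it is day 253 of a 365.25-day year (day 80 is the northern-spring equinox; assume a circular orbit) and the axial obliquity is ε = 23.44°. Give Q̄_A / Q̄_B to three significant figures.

— Configuration A (ϕ=-27.5°):
Solar longitude: L_s = 360° × (278 − 80)/365.25 = 195.154°.
sin δ = sin 23.44° × sin 195.154° = -0.10399, so δ = -5.969°.
cos h₀ = −tan(-27.5°) tan(-5.969°) = -0.0544, h₀ = 1.6253 rad.
Bracket: h₀ sin ϕ sin δ + cos ϕ cos δ sin h₀ = 1.6253×-0.46175×-0.10399 + 0.88701×0.99458×0.99852 = 0.078043 + 0.880897 = 0.958940.
Q̄ = (S_0/π) × [bracket] = (1361/π) × 0.958940 = 415.43 W/m².
— Configuration B (ϕ=-27.5°):
Solar longitude: L_s = 360° × (253 − 80)/365.25 = 170.513°.
sin δ = sin 23.44° × sin 170.513° = 0.06556, so δ = +3.759°.
cos h₀ = −tan(-27.5°) tan(+3.759°) = 0.0342, h₀ = 1.5366 rad.
Bracket: h₀ sin ϕ sin δ + cos ϕ cos δ sin h₀ = 1.5366×-0.46175×0.06556 + 0.88701×0.99785×0.99941 = -0.046516 + 0.884581 = 0.838065.
Q̄ = (S_0/π) × [bracket] = (1361/π) × 0.838065 = 363.07 W/m².
Ratio Q̄_A / Q̄_B = 415.43 / 363.07 = 1.144.

Q̄_A / Q̄_B ≈ 1.14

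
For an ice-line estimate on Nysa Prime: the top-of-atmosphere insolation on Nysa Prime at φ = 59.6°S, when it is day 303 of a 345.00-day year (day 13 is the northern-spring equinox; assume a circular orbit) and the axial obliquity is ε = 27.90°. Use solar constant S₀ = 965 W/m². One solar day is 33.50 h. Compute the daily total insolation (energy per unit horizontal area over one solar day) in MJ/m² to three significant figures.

Solar longitude: λ_s = 360° × (303 − 13)/345.00 = 302.609°.
sin δ = sin 27.90° × sin 302.609° = -0.39417, so δ = -23.214°.
cos H₀ = −tan(-59.6°) tan(-23.214°) = -0.7310, H₀ = 2.3906 rad.
Bracket: H₀ sin φ sin δ + cos φ cos δ sin H₀ = 2.3906×-0.86251×-0.39417 + 0.50603×0.91904×0.68234 = 0.812746 + 0.317330 = 1.130076.
Q̄ = (S₀/π) × [bracket] = (965/π) × 1.130076 = 347.12 W/m².
Daily total = Q̄ × 33.50 h × 3600 s/h = 347.12 × 33.50 × 3600 / 10⁶ = 41.86 MJ/m².

41.9 MJ/m²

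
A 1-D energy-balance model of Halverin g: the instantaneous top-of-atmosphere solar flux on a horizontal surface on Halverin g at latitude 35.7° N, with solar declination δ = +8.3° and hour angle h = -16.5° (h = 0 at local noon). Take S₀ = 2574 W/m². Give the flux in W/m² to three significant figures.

cos θ_z = sin φ sin δ + cos φ cos δ cos h = 0.084238 + 0.770486 = 0.854724.
Flux = S₀ · cos θ_z = 2574 × 0.854724 = 2200 W/m².

2.20e+03 W/m²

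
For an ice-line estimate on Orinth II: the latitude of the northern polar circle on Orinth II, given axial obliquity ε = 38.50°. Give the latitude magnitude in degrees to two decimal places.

51.50°

The polar circle is the lowest latitude that experiences at least one full rotation of continuous daylight at the northern-summer solstice; it lies at |φ| = 90° − ε = 90° − 38.50° = 51.50°.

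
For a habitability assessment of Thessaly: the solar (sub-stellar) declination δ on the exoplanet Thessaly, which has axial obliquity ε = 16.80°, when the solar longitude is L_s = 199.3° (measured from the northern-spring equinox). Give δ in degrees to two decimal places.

sin δ = sin ε · sin L_s = sin 16.80° × sin 199.3° = -0.095529.
δ = arcsin(-0.095529) = -5.48°.

δ = -5.48°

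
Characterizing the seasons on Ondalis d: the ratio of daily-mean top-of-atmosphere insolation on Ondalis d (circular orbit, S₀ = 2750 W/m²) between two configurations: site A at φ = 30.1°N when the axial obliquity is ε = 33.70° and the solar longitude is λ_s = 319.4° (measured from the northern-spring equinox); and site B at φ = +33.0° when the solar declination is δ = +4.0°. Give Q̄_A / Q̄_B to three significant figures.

— Configuration A (φ=+30.1°):
Solar declination: sin δ = sin ε · sin λ_s = sin 33.70° × sin 319.4° = -0.36108, so δ = -21.166°.
cos H₀ = −tan(+30.1°) tan(-21.166°) = 0.2245, H₀ = 1.3444 rad.
Bracket: H₀ sin φ sin δ + cos φ cos δ sin H₀ = 1.3444×0.50151×-0.36108 + 0.86515×0.93254×0.97449 = -0.243451 + 0.786206 = 0.542755.
Q̄ = (S₀/π) × [bracket] = (2750/π) × 0.542755 = 475.10 W/m².
— Configuration B (φ=+33.0°):
cos H₀ = −tan(+33.0°) tan(+4.000°) = -0.0454, H₀ = 1.6162 rad.
Bracket: H₀ sin φ sin δ + cos φ cos δ sin H₀ = 1.6162×0.54464×0.06976 + 0.83867×0.99756×0.99897 = 0.061406 + 0.835762 = 0.897168.
Q̄ = (S₀/π) × [bracket] = (2750/π) × 0.897168 = 785.34 W/m².
Ratio Q̄_A / Q̄_B = 475.10 / 785.34 = 0.6050.

Q̄_A / Q̄_B ≈ 0.605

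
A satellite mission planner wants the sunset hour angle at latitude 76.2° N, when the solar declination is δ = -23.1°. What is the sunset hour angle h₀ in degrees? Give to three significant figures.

cos h₀ = −tan ϕ · tan δ = 1.7365 ≥ 1, so the Sun never rises (polar night) and h₀ = 0.

h₀ = 0.00°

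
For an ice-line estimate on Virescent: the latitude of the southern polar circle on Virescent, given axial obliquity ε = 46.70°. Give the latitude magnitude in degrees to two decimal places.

The polar circle is the lowest latitude that experiences at least one full rotation of continuous darkness at the northern-summer solstice; it lies at |ϕ| = 90° − ε = 90° − 46.70° = 43.30°.

43.30°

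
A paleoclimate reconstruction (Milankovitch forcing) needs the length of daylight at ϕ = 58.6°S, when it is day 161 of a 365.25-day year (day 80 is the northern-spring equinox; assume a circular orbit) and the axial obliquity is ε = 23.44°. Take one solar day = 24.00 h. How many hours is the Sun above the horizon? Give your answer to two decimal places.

Solar longitude: L_s = 360° × (161 − 80)/365.25 = 79.836°.
sin δ = sin 23.44° × sin 79.836° = 0.39155, so δ = +23.051°.
cos h₀ = −tan ϕ · tan δ = −tan(-58.6°) × tan(+23.051°) = 0.6971, so h₀ = 0.7994 rad = 45.80°.
Daylight = 2h₀/(2π) × 24.00 h = (0.7994/π) × 24.00 = 6.11 h.

6.11 h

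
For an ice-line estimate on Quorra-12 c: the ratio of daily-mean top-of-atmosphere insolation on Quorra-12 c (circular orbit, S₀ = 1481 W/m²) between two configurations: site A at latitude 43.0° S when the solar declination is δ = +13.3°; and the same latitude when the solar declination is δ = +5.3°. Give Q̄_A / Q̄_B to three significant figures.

— Configuration A (φ=-43.0°):
cos H₀ = −tan(-43.0°) tan(+13.300°) = 0.2204, H₀ = 1.3485 rad.
Bracket: H₀ sin φ sin δ + cos φ cos δ sin H₀ = 1.3485×-0.68200×0.23005 + 0.73135×0.97318×0.97540 = -0.211572 + 0.694227 = 0.482655.
Q̄ = (S₀/π) × [bracket] = (1481/π) × 0.482655 = 227.53 W/m².
— Configuration B (φ=-43.0°):
cos H₀ = −tan(-43.0°) tan(+5.300°) = 0.0865, H₀ = 1.4842 rad.
Bracket: H₀ sin φ sin δ + cos φ cos δ sin H₀ = 1.4842×-0.68200×0.09237 + 0.73135×0.99572×0.99625 = -0.093499 + 0.725489 = 0.631990.
Q̄ = (S₀/π) × [bracket] = (1481/π) × 0.631990 = 297.93 W/m².
Ratio Q̄_A / Q̄_B = 227.53 / 297.93 = 0.7637.

Q̄_A / Q̄_B ≈ 0.764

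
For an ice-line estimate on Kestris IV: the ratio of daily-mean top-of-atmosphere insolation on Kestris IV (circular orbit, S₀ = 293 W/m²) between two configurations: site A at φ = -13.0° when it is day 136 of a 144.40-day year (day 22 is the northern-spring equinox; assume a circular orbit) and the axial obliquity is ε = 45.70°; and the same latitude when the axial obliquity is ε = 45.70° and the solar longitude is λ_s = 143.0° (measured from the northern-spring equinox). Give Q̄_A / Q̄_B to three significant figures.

— Configuration A (φ=-13.0°):
Solar longitude: λ_s = 360° × (136 − 22)/144.40 = 284.211°.
sin δ = sin 45.70° × sin 284.211° = -0.69379, so δ = -43.931°.
cos H₀ = −tan(-13.0°) tan(-43.931°) = -0.2224, H₀ = 1.7951 rad.
Bracket: H₀ sin φ sin δ + cos φ cos δ sin H₀ = 1.7951×-0.22495×-0.69379 + 0.97437×0.72017×0.97495 = 0.280158 + 0.684134 = 0.964292.
Q̄ = (S₀/π) × [bracket] = (293/π) × 0.964292 = 89.934 W/m².
— Configuration B (φ=-13.0°):
Solar declination: sin δ = sin ε · sin λ_s = sin 45.70° × sin 143.0° = 0.43071, so δ = +25.513°.
cos H₀ = −tan(-13.0°) tan(+25.513°) = 0.1102, H₀ = 1.4604 rad.
Bracket: H₀ sin φ sin δ + cos φ cos δ sin H₀ = 1.4604×-0.22495×0.43071 + 0.97437×0.90249×0.99391 = -0.141496 + 0.874004 = 0.732508.
Q̄ = (S₀/π) × [bracket] = (293/π) × 0.732508 = 68.317 W/m².
Ratio Q̄_A / Q̄_B = 89.934 / 68.317 = 1.316.

Q̄_A / Q̄_B ≈ 1.32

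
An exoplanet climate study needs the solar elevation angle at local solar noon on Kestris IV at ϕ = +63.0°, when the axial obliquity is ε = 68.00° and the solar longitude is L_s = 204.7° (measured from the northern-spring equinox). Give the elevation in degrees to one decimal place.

Solar declination: sin δ = sin ε · sin L_s = sin 68.00° × sin 204.7° = -0.38744, so δ = -22.795°.
At local noon the hour angle is zero, so the zenith angle equals |ϕ − δ| = |+63.0° − (-22.795°)| = 85.795°.
Elevation = 90° − 85.795° = 4.2°.

4.2°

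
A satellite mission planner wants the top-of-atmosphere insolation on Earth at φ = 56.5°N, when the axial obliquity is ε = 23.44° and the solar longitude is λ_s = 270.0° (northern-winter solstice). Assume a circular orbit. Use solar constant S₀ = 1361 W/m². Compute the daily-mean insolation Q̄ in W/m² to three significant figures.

Q̄ ≈ 42.7 W/m²

Solar declination: sin δ = sin ε · sin λ_s = sin 23.44° × sin 270.0° = -0.39779, so δ = -23.440°.
cos H₀ = −tan(+56.5°) tan(-23.440°) = 0.6550, H₀ = 0.8565 rad.
Bracket: H₀ sin φ sin δ + cos φ cos δ sin H₀ = 0.8565×0.83389×-0.39779 + 0.55194×0.91748×0.75559 = -0.284112 + 0.382626 = 0.098514.
Q̄ = (S₀/π) × [bracket] = (1361/π) × 0.098514 = 42.68 W/m².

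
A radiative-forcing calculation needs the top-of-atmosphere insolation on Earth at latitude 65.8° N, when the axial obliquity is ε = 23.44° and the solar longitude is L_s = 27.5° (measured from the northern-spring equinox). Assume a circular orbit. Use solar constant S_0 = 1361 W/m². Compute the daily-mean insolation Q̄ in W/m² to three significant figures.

Solar declination: sin δ = sin ε · sin L_s = sin 23.44° × sin 27.5° = 0.18368, so δ = +10.584°.
cos h₀ = −tan(+65.8°) tan(+10.584°) = -0.4158, h₀ = 1.9996 rad.
Bracket: h₀ sin ϕ sin δ + cos ϕ cos δ sin h₀ = 1.9996×0.91212×0.18368 + 0.40992×0.98299×0.90947 = 0.335009 + 0.366468 = 0.701477.
Q̄ = (S_0/π) × [bracket] = (1361/π) × 0.701477 = 303.9 W/m².

Q̄ ≈ 304 W/m²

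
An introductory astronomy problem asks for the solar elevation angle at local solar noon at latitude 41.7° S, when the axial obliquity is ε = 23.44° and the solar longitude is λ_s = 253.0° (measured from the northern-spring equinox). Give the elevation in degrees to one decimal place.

70.7°

Solar declination: sin δ = sin ε · sin λ_s = sin 23.44° × sin 253.0° = -0.38041, so δ = -22.359°.
At local noon the hour angle is zero, so the zenith angle equals |φ − δ| = |-41.7° − (-22.359°)| = 19.341°.
Elevation = 90° − 19.341° = 70.7°.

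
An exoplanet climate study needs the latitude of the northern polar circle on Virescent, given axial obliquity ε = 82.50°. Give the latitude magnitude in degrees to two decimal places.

7.50°

The polar circle is the lowest latitude that experiences at least one full rotation of continuous daylight at the northern-summer solstice; it lies at |φ| = 90° − ε = 90° − 82.50° = 7.50°.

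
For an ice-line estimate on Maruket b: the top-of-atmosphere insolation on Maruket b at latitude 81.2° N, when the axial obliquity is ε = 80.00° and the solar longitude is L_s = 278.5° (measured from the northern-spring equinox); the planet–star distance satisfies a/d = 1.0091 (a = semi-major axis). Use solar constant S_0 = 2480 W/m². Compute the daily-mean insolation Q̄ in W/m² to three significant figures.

Solar declination: sin δ = sin ε · sin L_s = sin 80.00° × sin 278.5° = -0.97399, so δ = -76.904°.
cos h₀ = −tan(+81.2°) tan(-76.904°) = 27.7666 ≥ 1 ⇒ polar night, h₀ = 0 and Q̄ = 0.
Inverse-square distance factor (a/d)² = 1.0091² = 1.018283.

Q̄ ≈ 0.00 W/m²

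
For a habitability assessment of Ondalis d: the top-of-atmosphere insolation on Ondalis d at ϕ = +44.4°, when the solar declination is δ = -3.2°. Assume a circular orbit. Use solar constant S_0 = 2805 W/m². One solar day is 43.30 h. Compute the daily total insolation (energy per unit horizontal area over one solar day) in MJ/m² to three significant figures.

cos h₀ = −tan(+44.4°) tan(-3.200°) = 0.0547, h₀ = 1.5160 rad.
Bracket: h₀ sin ϕ sin δ + cos ϕ cos δ sin h₀ = 1.5160×0.69966×-0.05582 + 0.71447×0.99844×0.99850 = -0.059207 + 0.712285 = 0.653078.
Q̄ = (S_0/π) × [bracket] = (2805/π) × 0.653078 = 583.11 W/m².
Daily total = Q̄ × 43.30 h × 3600 s/h = 583.11 × 43.30 × 3600 / 10⁶ = 90.90 MJ/m².

90.9 MJ/m²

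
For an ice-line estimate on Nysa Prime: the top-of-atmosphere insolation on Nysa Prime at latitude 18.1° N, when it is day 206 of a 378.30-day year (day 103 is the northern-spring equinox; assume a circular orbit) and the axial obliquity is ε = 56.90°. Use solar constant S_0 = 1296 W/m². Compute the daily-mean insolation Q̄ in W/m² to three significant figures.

Q̄ ≈ 412 W/m²

Solar longitude: L_s = 360° × (206 − 103)/378.30 = 98.017°.
sin δ = sin 56.90° × sin 98.017° = 0.82953, so δ = +56.051°.
cos h₀ = −tan(+18.1°) tan(+56.051°) = -0.4855, h₀ = 2.0777 rad.
Bracket: h₀ sin ϕ sin δ + cos ϕ cos δ sin h₀ = 2.0777×0.31068×0.82953 + 0.95052×0.55846×0.87424 = 0.535461 + 0.464071 = 0.999532.
Q̄ = (S_0/π) × [bracket] = (1296/π) × 0.999532 = 412.3 W/m².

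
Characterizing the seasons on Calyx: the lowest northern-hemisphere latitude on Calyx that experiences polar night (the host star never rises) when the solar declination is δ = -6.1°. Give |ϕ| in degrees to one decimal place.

Polar night requires cos h₀ = −tan ϕ tan δ ≥ 1, i.e. tan ϕ tan δ ≤ −1.
The boundary is |tan ϕ| · |tan δ| = 1, so |ϕ| = 90° − |δ| = 90° − 6.1° = 83.9° in the northern hemisphere.

|ϕ| = 83.9°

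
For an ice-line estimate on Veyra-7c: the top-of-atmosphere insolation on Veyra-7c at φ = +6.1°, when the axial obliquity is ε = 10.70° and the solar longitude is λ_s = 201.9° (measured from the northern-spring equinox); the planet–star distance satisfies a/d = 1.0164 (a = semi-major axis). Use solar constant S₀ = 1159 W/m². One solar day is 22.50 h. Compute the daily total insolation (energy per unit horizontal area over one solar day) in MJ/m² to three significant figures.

Solar declination: sin δ = sin ε · sin λ_s = sin 10.70° × sin 201.9° = -0.06925, so δ = -3.971°.
cos H₀ = −tan(+6.1°) tan(-3.971°) = 0.0074, H₀ = 1.5634 rad.
Bracket: H₀ sin φ sin δ + cos φ cos δ sin H₀ = 1.5634×0.10626×-0.06925 + 0.99434×0.99760×0.99997 = -0.011504 + 0.991924 = 0.980420.
Inverse-square distance factor (a/d)² = 1.0164² = 1.033069.
Q̄ = (S₀/π) × 1.033069 × [bracket] = (1159/π) × 1.033069 × 0.980420 = 373.66 W/m².
Daily total = Q̄ × 22.50 h × 3600 s/h = 373.66 × 22.50 × 3600 / 10⁶ = 30.27 MJ/m².

30.3 MJ/m²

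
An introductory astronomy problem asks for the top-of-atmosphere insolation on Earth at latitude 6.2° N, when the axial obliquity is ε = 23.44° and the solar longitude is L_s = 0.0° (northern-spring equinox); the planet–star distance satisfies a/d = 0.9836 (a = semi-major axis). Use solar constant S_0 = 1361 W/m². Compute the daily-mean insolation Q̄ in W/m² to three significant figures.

Solar declination: sin δ = sin ε · sin L_s = sin 23.44° × sin 0.0° = 0.00000, so δ = +0.000°.
cos h₀ = −tan(+6.2°) tan(+0.000°) = -0.0000, h₀ = 1.5708 rad.
Bracket: h₀ sin ϕ sin δ + cos ϕ cos δ sin h₀ = 1.5708×0.10800×0.00000 + 0.99415×1.00000×1.00000 = 0.000000 + 0.994150 = 0.994150.
Inverse-square distance factor (a/d)² = 0.9836² = 0.967469.
Q̄ = (S_0/π) × 0.967469 × [bracket] = (1361/π) × 0.967469 × 0.994150 = 416.7 W/m².

Q̄ ≈ 417 W/m²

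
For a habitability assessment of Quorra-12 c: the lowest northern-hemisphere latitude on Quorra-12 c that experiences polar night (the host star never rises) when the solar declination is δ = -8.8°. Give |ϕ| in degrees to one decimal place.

|ϕ| = 81.2°

Polar night requires cos h₀ = −tan ϕ tan δ ≥ 1, i.e. tan ϕ tan δ ≤ −1.
The boundary is |tan ϕ| · |tan δ| = 1, so |ϕ| = 90° − |δ| = 90° − 8.8° = 81.2° in the northern hemisphere.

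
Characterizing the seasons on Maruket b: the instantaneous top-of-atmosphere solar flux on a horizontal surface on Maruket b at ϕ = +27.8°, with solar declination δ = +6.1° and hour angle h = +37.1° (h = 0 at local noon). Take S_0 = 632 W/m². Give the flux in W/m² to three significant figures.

475 W/m²

cos θ_z = sin ϕ sin δ + cos ϕ cos δ cos h = 0.049560 + 0.701533 = 0.751093.
Flux = S_0 · cos θ_z = 632 × 0.751093 = 474.7 W/m².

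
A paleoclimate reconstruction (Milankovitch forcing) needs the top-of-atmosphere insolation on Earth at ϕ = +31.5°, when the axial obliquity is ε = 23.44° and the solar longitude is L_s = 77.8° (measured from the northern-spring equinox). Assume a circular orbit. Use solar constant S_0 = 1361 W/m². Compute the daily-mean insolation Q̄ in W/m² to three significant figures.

Q̄ ≈ 490 W/m²

Solar declination: sin δ = sin ε · sin L_s = sin 23.44° × sin 77.8° = 0.38880, so δ = +22.880°.
cos h₀ = −tan(+31.5°) tan(+22.880°) = -0.2586, h₀ = 1.8324 rad.
Bracket: h₀ sin ϕ sin δ + cos ϕ cos δ sin h₀ = 1.8324×0.52250×0.38880 + 0.85264×0.92132×0.96598 = 0.372248 + 0.758830 = 1.131078.
Q̄ = (S_0/π) × [bracket] = (1361/π) × 1.131078 = 490.0 W/m².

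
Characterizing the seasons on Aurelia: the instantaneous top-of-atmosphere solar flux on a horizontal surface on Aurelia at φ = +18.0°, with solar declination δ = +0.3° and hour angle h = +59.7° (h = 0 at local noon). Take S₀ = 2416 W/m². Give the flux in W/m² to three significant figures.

cos θ_z = sin φ sin δ + cos φ cos δ cos h = 0.001618 + 0.479828 = 0.481446.
Flux = S₀ · cos θ_z = 2416 × 0.481446 = 1163 W/m².

1.16e+03 W/m²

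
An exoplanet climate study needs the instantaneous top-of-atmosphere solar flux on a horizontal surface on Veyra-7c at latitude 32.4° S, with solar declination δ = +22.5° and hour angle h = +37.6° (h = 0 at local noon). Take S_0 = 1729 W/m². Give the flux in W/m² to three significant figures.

714 W/m²

cos θ_z = sin ϕ sin δ + cos ϕ cos δ cos h = -0.205052 + 0.618031 = 0.412979.
Flux = S_0 · cos θ_z = 1729 × 0.412979 = 714.0 W/m².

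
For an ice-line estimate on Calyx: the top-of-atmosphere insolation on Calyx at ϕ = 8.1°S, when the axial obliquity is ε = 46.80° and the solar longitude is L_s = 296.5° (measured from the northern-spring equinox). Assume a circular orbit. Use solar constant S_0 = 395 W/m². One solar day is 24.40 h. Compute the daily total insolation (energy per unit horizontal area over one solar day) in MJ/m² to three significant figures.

Solar declination: sin δ = sin ε · sin L_s = sin 46.80° × sin 296.5° = -0.65238, so δ = -40.721°.
cos h₀ = −tan(-8.1°) tan(-40.721°) = -0.1225, h₀ = 1.6936 rad.
Bracket: h₀ sin ϕ sin δ + cos ϕ cos δ sin h₀ = 1.6936×-0.14090×-0.65238 + 0.99002×0.75789×0.99247 = 0.155676 + 0.744676 = 0.900352.
Q̄ = (S_0/π) × [bracket] = (395/π) × 0.900352 = 113.20 W/m².
Daily total = Q̄ × 24.40 h × 3600 s/h = 113.20 × 24.40 × 3600 / 10⁶ = 9.943 MJ/m².

9.94 MJ/m²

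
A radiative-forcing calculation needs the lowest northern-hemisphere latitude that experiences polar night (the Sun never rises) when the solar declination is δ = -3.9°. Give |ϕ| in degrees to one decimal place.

|ϕ| = 86.1°

Polar night requires cos h₀ = −tan ϕ tan δ ≥ 1, i.e. tan ϕ tan δ ≤ −1.
The boundary is |tan ϕ| · |tan δ| = 1, so |ϕ| = 90° − |δ| = 90° − 3.9° = 86.1° in the northern hemisphere.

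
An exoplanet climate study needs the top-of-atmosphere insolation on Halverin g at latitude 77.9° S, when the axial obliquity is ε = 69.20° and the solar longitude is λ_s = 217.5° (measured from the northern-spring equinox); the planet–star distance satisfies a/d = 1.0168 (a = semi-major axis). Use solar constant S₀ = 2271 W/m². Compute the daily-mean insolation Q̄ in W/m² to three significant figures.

Solar declination: sin δ = sin ε · sin λ_s = sin 69.20° × sin 217.5° = -0.56909, so δ = -34.687°.
cos H₀ = −tan(-77.9°) tan(-34.687°) = -3.2283 ≤ −1 ⇒ polar day, H₀ = π.
Bracket: H₀ sin φ sin δ + cos φ cos δ sin H₀ = 3.1416×-0.97778×-0.56909 + 0.20962×0.82228×0.00000 = 1.748127 + 0.000000 = 1.748127.
Inverse-square distance factor (a/d)² = 1.0168² = 1.033882.
Q̄ = (S₀/π) × 1.033882 × [bracket] = (2271/π) × 1.033882 × 1.748127 = 1307 W/m².

Q̄ ≈ 1.31e+03 W/m²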